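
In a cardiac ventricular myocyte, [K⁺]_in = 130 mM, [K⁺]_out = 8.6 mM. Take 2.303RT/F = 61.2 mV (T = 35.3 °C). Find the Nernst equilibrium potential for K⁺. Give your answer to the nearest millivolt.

E = (61.2/z) · log₁₀([K⁺]_out/[K⁺]_in) with z = +1.
= (61.2/1) · log₁₀(8.6/130) = 61.20 · log₁₀(0.06615)
= 61.20 · (-1.1794) = -72.18 mV

-72 mV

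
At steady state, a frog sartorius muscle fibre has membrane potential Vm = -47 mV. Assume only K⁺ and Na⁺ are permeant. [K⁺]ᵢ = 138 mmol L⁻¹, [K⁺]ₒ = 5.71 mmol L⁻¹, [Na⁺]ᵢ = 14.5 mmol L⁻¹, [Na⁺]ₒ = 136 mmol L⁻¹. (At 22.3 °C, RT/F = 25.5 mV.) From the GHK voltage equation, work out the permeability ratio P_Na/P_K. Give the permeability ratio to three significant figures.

Let α = P_Na/P_K. GHK: Vm = 25.5·ln[(Kₒ + α·Naₒ)/(Kᵢ + α·Naᵢ)].
e^(Vm/25.5) = e^(-47.0/25.5) = 0.15832
So 0.15832·(Kᵢ + α·Naᵢ) = Kₒ + α·Naₒ → α = (0.15832·138.0 − 5.71) / (136.0 − 0.15832·14.5)
α = (21.85 − 5.71) / (136.0 − 2.296) = 16.14/133.7 = 0.1207

0.121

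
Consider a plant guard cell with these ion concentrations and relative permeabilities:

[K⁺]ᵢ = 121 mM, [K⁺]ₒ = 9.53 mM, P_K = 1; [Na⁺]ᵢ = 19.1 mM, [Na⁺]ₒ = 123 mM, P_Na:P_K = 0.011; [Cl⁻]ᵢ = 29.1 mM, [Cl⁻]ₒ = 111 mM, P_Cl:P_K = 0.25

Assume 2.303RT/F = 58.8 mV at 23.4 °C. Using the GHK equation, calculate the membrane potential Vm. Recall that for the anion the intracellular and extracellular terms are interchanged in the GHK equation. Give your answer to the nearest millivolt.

Vm = 58.8 · log₁₀[(Σ P·[cation]ₒ + Σ P·[anion]ᵢ) / (Σ P·[cation]ᵢ + Σ P·[anion]ₒ)]
Numerator = 1×9.53 + 0.011×123 + 0.25×29.1 = 18.16
Denominator = 1×121 + 0.011×19.1 + 0.25×111 = 149
Vm = 58.8 · log₁₀(0.1219) = 58.8 × (-0.9140) = -53.74 mV

-54 mV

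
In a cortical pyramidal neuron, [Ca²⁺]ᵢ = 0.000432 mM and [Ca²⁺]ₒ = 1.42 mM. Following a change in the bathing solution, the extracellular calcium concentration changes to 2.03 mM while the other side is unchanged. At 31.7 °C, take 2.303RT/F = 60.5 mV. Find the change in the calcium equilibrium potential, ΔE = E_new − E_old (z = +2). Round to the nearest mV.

5 mV

E_old = (60.5/2)·log₁₀(1.42/0.000432) = 106.38 mV
E_new = (60.5/2)·log₁₀(2.03/0.000432) = 111.08 mV
ΔE = 111.08 − (106.38) = 4.70 mV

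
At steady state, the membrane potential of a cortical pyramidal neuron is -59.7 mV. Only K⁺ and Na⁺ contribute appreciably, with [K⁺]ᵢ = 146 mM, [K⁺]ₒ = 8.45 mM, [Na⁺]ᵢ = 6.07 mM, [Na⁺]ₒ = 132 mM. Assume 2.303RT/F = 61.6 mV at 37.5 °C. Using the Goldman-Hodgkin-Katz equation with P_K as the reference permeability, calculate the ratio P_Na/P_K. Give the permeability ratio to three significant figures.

0.0550

Let α = P_Na/P_K. GHK: Vm = 61.6·log₁₀[(Kₒ + α·Naₒ)/(Kᵢ + α·Naᵢ)].
10^(Vm/61.6) = 10^(-59.7/61.6) = 0.10736
So 0.10736·(Kᵢ + α·Naᵢ) = Kₒ + α·Naₒ → α = (0.10736·146.0 − 8.45) / (132.0 − 0.10736·6.07)
α = (15.67 − 8.45) / (132.0 − 0.6517) = 7.225/131.3 = 0.055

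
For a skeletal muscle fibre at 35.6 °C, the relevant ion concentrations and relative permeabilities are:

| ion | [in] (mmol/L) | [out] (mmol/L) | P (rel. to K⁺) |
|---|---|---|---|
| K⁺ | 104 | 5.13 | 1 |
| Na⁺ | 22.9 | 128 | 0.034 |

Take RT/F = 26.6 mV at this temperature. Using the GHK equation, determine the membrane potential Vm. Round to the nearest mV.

Vm = 26.6 · ln[(Σ P·[cation]ₒ + Σ P·[anion]ᵢ) / (Σ P·[cation]ᵢ + Σ P·[anion]ₒ)]
Numerator = 1×5.13 + 0.034×128 = 9.482
Denominator = 1×104 + 0.034×22.9 = 104.8
Vm = 26.6 · ln(0.090496) = 26.6 × (-2.4025) = -63.91 mV

-64 mV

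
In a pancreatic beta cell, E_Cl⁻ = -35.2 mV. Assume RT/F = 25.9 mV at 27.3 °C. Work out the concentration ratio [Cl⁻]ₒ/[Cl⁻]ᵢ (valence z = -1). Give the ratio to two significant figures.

ln([out]/[in]) = E·z/(25.9) = -35.2 × -1 / 25.9 = 1.3591
[out]/[in] = e^(1.3591) = 3.893

3.9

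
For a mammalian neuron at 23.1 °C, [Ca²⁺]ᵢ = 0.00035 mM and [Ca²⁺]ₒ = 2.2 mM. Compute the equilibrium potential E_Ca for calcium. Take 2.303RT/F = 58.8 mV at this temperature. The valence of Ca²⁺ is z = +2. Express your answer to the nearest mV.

112 mV

E = (58.8/z) · log₁₀([Ca²⁺]_out/[Ca²⁺]_in) with z = +2.
= (58.8/2) · log₁₀(2.2/0.00035) = 29.40 · log₁₀(6286)
= 29.40 · (3.7984) = 111.67 mV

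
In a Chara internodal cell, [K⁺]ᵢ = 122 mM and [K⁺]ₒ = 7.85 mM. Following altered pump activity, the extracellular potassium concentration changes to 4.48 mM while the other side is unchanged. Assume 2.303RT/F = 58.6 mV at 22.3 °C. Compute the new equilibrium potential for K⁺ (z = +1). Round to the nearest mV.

After the shift: [K⁺]_out = 4.48, [K⁺]_in = 122 mM.
E_new = (58.6/1)·log₁₀(4.48/122) = 58.60 · (-1.4351) = -84.10 mV

-84 mV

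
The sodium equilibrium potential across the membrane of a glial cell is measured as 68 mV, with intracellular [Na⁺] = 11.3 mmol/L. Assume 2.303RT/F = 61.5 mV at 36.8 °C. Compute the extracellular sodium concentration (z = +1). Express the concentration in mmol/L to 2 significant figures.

Nernst: E = (61.5/1) · log₁₀([out]/[in]), so log₁₀([out]/[in]) = 68.0 × 1 / 61.5 = 1.1057.
[out]/[in] = 10^(1.1057) = 12.76.
[out] = 12.76 × 11.3 = 144.1 mmol/L.

140 mmol/L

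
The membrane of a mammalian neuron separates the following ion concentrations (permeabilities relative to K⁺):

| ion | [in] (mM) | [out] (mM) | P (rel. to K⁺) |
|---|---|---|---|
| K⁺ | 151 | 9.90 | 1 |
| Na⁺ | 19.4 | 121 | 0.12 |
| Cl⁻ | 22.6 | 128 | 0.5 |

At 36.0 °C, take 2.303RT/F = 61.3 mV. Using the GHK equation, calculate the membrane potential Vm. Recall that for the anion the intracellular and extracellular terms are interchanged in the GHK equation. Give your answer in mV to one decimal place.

Vm = 61.3 · log₁₀[(Σ P·[cation]ₒ + Σ P·[anion]ᵢ) / (Σ P·[cation]ᵢ + Σ P·[anion]ₒ)]
Numerator = 1×9.90 + 0.12×121 + 0.5×22.6 = 35.72
Denominator = 1×151 + 0.12×19.4 + 0.5×128 = 217.3
Vm = 61.3 · log₁₀(0.16436) = 61.3 × (-0.7842) = -48.07 mV

-48.1 mV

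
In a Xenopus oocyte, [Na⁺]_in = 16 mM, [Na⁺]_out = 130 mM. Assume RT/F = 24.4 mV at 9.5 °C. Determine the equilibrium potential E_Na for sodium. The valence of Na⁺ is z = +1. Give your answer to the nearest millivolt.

51 mV

E = (24.4/z) · ln([Na⁺]_out/[Na⁺]_in) with z = +1.
= (24.4/1) · ln(130/16) = 24.40 · ln(8.125)
= 24.40 · (2.0949) = 51.12 mV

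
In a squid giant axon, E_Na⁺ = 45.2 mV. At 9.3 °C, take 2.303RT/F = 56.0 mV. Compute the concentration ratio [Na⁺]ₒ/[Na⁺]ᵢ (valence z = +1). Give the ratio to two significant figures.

log₁₀([out]/[in]) = E·z/(56.0) = 45.2 × 1 / 56.0 = 0.8071
[out]/[in] = 10^(0.8071) = 6.414

6.4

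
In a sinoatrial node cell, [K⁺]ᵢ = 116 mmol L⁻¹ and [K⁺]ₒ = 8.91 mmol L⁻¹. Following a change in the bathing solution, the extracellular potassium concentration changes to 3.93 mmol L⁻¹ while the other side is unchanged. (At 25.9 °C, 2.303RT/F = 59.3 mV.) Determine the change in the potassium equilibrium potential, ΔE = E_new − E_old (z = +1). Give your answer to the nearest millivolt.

-21 mV

E_old = (59.3/1)·log₁₀(8.91/116) = -66.09 mV
E_new = (59.3/1)·log₁₀(3.93/116) = -87.17 mV
ΔE = -87.17 − (-66.09) = -21.08 mV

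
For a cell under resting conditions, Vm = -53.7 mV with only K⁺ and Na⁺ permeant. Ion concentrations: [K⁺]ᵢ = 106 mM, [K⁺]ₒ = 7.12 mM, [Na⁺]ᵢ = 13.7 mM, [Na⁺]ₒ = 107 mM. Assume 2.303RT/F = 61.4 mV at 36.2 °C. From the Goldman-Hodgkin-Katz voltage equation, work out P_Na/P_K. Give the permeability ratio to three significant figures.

Let α = P_Na/P_K. GHK: Vm = 61.4·log₁₀[(Kₒ + α·Naₒ)/(Kᵢ + α·Naᵢ)].
10^(Vm/61.4) = 10^(-53.7/61.4) = 0.13348
So 0.13348·(Kᵢ + α·Naᵢ) = Kₒ + α·Naₒ → α = (0.13348·106.0 − 7.12) / (107.0 − 0.13348·13.7)
α = (14.15 − 7.12) / (107.0 − 1.829) = 7.029/105.2 = 0.06683

0.0668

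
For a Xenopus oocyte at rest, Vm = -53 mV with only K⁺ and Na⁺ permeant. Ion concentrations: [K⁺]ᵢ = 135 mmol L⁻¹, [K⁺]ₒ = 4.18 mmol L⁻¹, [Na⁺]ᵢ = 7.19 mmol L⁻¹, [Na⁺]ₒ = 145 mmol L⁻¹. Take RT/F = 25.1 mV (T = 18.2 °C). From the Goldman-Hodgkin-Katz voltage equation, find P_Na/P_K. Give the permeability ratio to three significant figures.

Let α = P_Na/P_K. GHK: Vm = 25.1·ln[(Kₒ + α·Naₒ)/(Kᵢ + α·Naᵢ)].
e^(Vm/25.1) = e^(-53.0/25.1) = 0.12105
So 0.12105·(Kᵢ + α·Naᵢ) = Kₒ + α·Naₒ → α = (0.12105·135.0 − 4.18) / (145.0 − 0.12105·7.19)
α = (16.34 − 4.18) / (145.0 − 0.8703) = 12.16/144.1 = 0.08438

0.0844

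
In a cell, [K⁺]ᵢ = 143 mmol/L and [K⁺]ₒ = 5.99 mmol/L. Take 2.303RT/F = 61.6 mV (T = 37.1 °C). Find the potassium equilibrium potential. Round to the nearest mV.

E = (61.6/z) · log₁₀([K⁺]_out/[K⁺]_in) with z = +1.
= (61.6/1) · log₁₀(5.99/143) = 61.60 · log₁₀(0.04189)
= 61.60 · (-1.3779) = -84.88 mV

-85 mV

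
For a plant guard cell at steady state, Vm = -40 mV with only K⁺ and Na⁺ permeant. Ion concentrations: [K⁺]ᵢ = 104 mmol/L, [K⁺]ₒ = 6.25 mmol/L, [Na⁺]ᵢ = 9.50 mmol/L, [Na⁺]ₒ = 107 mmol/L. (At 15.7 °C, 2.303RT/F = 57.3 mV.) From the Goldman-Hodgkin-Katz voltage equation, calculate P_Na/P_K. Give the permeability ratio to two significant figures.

0.14

Let α = P_Na/P_K. GHK: Vm = 57.3·log₁₀[(Kₒ + α·Naₒ)/(Kᵢ + α·Naᵢ)].
10^(Vm/57.3) = 10^(-40.0/57.3) = 0.20041
So 0.20041·(Kᵢ + α·Naᵢ) = Kₒ + α·Naₒ → α = (0.20041·104.0 − 6.25) / (107.0 − 0.20041·9.5)
α = (20.84 − 6.25) / (107.0 − 1.904) = 14.59/105.1 = 0.1389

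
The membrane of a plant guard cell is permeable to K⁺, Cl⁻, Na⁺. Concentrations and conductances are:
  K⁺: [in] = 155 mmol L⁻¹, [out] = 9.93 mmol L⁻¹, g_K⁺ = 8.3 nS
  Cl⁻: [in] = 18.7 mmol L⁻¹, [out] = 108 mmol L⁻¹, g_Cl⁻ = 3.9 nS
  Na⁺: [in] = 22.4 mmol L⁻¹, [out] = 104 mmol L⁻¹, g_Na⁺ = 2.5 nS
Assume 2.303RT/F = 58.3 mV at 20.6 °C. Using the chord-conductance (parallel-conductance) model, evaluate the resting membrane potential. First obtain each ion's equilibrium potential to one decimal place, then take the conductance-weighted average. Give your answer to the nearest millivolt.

-44 mV

E_K⁺ = (58.3/1)·log₁₀(9.93/155) = -69.6 mV
E_Cl⁻ = (58.3/-1)·log₁₀(108/18.7) = -44.4 mV
E_Na⁺ = (58.3/1)·log₁₀(104/22.4) = 38.9 mV
Vm = (Σ gᵢEᵢ)/(Σ gᵢ) = (8.3·-69.6 + 3.9·-44.4 + 2.5·38.9) / (8.3 + 3.9 + 2.5)
= -653.59 / 14.7 = -44.46 mV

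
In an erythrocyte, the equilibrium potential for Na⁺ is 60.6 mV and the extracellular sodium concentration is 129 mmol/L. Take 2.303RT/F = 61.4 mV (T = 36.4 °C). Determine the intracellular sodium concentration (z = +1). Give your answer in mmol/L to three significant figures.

Nernst: E = (61.4/1) · log₁₀([out]/[in]), so log₁₀([out]/[in]) = 60.6 × 1 / 61.4 = 0.9870.
[out]/[in] = 10^(0.9870) = 9.704.
[in] = 129 / 9.704 = 13.29 mmol/L.

13.3 mmol/L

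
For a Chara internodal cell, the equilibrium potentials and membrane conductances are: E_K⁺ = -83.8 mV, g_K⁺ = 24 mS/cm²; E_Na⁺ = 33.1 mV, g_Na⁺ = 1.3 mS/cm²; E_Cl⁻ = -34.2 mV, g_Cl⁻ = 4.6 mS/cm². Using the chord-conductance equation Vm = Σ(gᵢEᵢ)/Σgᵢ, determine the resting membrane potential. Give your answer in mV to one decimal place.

Σ gᵢEᵢ = 24·(-83.8) + 1.3·(33.1) + 4.6·(-34.2) = -2125.49
Σ gᵢ = 24 + 1.3 + 4.6 = 29.9
Vm = -2125.49 / 29.9 = -71.09 mV

-71.1 mV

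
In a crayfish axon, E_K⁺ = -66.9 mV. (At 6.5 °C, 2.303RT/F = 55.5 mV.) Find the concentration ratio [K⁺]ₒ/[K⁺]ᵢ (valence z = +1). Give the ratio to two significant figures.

0.062

log₁₀([out]/[in]) = E·z/(55.5) = -66.9 × 1 / 55.5 = -1.2054
[out]/[in] = 10^(-1.2054) = 0.06232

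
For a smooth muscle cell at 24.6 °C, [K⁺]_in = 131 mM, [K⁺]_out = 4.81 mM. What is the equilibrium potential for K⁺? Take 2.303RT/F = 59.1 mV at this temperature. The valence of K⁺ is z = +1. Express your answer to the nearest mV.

E = (59.1/z) · log₁₀([K⁺]_out/[K⁺]_in) with z = +1.
= (59.1/1) · log₁₀(4.81/131) = 59.10 · log₁₀(0.03672)
= 59.10 · (-1.4351) = -84.82 mV

-85 mV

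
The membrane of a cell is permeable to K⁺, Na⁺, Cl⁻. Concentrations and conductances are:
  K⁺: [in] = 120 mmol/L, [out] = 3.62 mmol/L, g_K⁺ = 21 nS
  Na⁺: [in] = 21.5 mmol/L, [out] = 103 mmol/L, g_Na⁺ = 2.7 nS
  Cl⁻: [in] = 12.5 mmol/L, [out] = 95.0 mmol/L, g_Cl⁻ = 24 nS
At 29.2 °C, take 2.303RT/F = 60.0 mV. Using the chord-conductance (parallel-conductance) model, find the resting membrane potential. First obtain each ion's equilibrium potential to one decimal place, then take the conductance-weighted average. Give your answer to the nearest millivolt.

E_K⁺ = (60.0/1)·log₁₀(3.62/120) = -91.2 mV
E_Na⁺ = (60.0/1)·log₁₀(103/21.5) = 40.8 mV
E_Cl⁻ = (60.0/-1)·log₁₀(95.0/12.5) = -52.8 mV
Vm = (Σ gᵢEᵢ)/(Σ gᵢ) = (21·-91.2 + 2.7·40.8 + 24·-52.8) / (21 + 2.7 + 24)
= -3072.24 / 47.7 = -64.41 mV

-64 mV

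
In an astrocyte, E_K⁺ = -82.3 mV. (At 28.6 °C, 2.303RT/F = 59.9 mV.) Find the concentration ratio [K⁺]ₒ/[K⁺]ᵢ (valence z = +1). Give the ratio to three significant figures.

0.0423

log₁₀([out]/[in]) = E·z/(59.9) = -82.3 × 1 / 59.9 = -1.3740
[out]/[in] = 10^(-1.3740) = 0.04227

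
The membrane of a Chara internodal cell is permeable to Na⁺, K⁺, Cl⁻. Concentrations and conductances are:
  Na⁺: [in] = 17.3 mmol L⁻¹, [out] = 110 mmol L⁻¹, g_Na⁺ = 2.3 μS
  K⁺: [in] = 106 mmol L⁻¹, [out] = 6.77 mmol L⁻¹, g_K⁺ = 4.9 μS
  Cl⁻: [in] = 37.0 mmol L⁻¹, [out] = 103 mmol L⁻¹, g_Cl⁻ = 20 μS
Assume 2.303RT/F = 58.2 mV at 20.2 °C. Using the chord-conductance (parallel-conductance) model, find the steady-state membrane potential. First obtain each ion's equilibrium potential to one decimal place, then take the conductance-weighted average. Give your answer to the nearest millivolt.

E_Na⁺ = (58.2/1)·log₁₀(110/17.3) = 46.8 mV
E_K⁺ = (58.2/1)·log₁₀(6.77/106) = -69.5 mV
E_Cl⁻ = (58.2/-1)·log₁₀(103/37.0) = -25.9 mV
Vm = (Σ gᵢEᵢ)/(Σ gᵢ) = (2.3·46.8 + 4.9·-69.5 + 20·-25.9) / (2.3 + 4.9 + 20)
= -750.91 / 27.2 = -27.61 mV

-28 mV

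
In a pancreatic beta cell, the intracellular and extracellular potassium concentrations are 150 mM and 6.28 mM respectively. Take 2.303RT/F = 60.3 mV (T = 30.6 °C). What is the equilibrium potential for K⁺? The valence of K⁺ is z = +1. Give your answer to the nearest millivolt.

-83 mV

E = (60.3/z) · log₁₀([K⁺]_out/[K⁺]_in) with z = +1.
= (60.3/1) · log₁₀(6.28/150) = 60.30 · log₁₀(0.04187)
= 60.30 · (-1.3781) = -83.10 mV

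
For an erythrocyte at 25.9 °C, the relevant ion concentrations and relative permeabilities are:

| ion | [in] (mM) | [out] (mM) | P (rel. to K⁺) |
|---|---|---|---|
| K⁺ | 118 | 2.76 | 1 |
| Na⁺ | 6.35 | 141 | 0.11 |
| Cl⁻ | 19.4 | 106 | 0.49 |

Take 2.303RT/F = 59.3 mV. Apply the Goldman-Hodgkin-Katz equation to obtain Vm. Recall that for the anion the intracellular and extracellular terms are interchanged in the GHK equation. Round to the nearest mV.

Vm = 59.3 · log₁₀[(Σ P·[cation]ₒ + Σ P·[anion]ᵢ) / (Σ P·[cation]ᵢ + Σ P·[anion]ₒ)]
Numerator = 1×2.76 + 0.11×141 + 0.49×19.4 = 27.78
Denominator = 1×118 + 0.11×6.35 + 0.49×106 = 170.6
Vm = 59.3 · log₁₀(0.16278) = 59.3 × (-0.7884) = -46.75 mV

-47 mV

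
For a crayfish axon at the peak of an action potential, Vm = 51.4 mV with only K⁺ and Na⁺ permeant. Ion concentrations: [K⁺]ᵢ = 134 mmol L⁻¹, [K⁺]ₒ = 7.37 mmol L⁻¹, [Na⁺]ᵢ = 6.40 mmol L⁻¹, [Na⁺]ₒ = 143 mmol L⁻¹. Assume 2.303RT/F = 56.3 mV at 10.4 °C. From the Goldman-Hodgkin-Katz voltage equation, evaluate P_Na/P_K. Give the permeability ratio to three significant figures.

12.0

Let α = P_Na/P_K. GHK: Vm = 56.3·log₁₀[(Kₒ + α·Naₒ)/(Kᵢ + α·Naᵢ)].
10^(Vm/56.3) = 10^(51.4/56.3) = 8.184
So 8.184·(Kᵢ + α·Naᵢ) = Kₒ + α·Naₒ → α = (8.184·134.0 − 7.37) / (143.0 − 8.184·6.4)
α = (1097 − 7.37) / (143.0 − 52.38) = 1089/90.62 = 12.02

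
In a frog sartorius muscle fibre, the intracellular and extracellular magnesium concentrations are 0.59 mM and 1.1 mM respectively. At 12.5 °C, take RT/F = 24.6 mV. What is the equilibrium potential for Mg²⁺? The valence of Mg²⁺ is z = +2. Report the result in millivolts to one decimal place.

E = (24.6/z) · ln([Mg²⁺]_out/[Mg²⁺]_in) with z = +2.
= (24.6/2) · ln(1.1/0.59) = 12.30 · ln(1.864)
= 12.30 · (0.6229) = 7.66 mV

7.7 mV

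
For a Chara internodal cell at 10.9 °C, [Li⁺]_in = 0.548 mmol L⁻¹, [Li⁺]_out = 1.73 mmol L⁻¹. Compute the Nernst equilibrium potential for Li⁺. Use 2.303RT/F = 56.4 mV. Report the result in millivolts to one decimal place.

28.2 mV

E = (56.4/z) · log₁₀([Li⁺]_out/[Li⁺]_in) with z = +1.
= (56.4/1) · log₁₀(1.73/0.548) = 56.40 · log₁₀(3.157)
= 56.40 · (0.4993) = 28.16 mV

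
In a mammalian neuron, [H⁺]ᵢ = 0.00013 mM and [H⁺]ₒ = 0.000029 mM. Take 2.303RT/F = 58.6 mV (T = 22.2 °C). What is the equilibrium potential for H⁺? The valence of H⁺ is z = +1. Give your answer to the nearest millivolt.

E = (58.6/z) · log₁₀([H⁺]_out/[H⁺]_in) with z = +1.
= (58.6/1) · log₁₀(0.000029/0.00013) = 58.60 · log₁₀(0.2231)
= 58.60 · (-0.6515) = -38.18 mV

-38 mV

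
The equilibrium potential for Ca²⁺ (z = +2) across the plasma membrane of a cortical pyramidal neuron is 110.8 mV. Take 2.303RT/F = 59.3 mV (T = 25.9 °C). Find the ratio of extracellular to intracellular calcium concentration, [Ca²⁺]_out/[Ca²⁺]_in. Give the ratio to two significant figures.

log₁₀([out]/[in]) = E·z/(59.3) = 110.8 × 2 / 59.3 = 3.7369
[out]/[in] = 10^(3.7369) = 5457

5500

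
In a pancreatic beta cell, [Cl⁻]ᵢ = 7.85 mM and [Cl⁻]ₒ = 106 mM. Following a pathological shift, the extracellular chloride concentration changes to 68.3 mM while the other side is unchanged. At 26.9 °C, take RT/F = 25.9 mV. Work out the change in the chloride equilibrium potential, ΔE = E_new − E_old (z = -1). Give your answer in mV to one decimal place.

E_old = (25.9/-1)·ln(106/7.85) = -67.42 mV
E_new = (25.9/-1)·ln(68.3/7.85) = -56.03 mV
ΔE = -56.03 − (-67.42) = 11.38 mV

11.4 mV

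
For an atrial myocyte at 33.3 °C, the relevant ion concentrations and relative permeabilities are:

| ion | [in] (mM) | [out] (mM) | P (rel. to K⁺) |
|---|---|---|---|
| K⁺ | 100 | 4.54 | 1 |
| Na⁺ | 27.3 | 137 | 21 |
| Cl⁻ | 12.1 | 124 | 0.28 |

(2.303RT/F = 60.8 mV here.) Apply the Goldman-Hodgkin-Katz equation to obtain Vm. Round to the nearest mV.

37 mV

Vm = 60.8 · log₁₀[(Σ P·[cation]ₒ + Σ P·[anion]ᵢ) / (Σ P·[cation]ᵢ + Σ P·[anion]ₒ)]
Numerator = 1×4.54 + 21×137 + 0.28×12.1 = 2885
Denominator = 1×100 + 21×27.3 + 0.28×124 = 708
Vm = 60.8 · log₁₀(4.0746) = 60.8 × (0.6101) = 37.09 mV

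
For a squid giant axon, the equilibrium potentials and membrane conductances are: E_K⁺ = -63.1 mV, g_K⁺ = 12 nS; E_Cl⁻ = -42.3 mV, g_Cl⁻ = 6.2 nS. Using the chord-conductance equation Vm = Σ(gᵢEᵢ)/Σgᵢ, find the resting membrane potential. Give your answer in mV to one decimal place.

-56.0 mV

Σ gᵢEᵢ = 12·(-63.1) + 6.2·(-42.3) = -1019.46
Σ gᵢ = 12 + 6.2 = 18.2
Vm = -1019.46 / 18.2 = -56.01 mV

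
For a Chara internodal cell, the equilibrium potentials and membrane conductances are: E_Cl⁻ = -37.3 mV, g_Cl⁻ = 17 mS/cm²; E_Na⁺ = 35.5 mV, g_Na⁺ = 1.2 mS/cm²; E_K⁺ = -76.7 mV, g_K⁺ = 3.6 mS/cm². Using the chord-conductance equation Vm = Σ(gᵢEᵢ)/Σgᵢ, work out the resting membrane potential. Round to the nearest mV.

-40 mV

Σ gᵢEᵢ = 17·(-37.3) + 1.2·(35.5) + 3.6·(-76.7) = -867.62
Σ gᵢ = 17 + 1.2 + 3.6 = 21.8
Vm = -867.62 / 21.8 = -39.80 mV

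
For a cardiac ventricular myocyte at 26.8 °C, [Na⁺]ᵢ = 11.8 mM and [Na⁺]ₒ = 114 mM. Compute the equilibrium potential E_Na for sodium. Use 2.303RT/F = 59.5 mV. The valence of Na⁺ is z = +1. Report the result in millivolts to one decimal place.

E = (59.5/z) · log₁₀([Na⁺]_out/[Na⁺]_in) with z = +1.
= (59.5/1) · log₁₀(114/11.8) = 59.50 · log₁₀(9.661)
= 59.50 · (0.9850) = 58.61 mV

58.6 mV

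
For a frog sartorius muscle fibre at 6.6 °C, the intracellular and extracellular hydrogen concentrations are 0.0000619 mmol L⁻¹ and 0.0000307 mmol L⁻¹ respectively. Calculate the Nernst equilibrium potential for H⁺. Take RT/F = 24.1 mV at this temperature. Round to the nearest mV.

E = (24.1/z) · ln([H⁺]_out/[H⁺]_in) with z = +1.
= (24.1/1) · ln(0.0000307/0.0000619) = 24.10 · ln(0.496)
= 24.10 · (-0.7013) = -16.90 mV

-17 mV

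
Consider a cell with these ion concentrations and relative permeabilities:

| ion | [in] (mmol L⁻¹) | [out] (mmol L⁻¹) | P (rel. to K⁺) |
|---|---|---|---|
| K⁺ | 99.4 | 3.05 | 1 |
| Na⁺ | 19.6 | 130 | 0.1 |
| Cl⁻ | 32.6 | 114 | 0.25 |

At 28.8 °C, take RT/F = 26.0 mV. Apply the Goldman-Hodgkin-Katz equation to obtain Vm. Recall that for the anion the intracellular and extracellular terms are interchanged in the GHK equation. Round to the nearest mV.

Vm = 26.0 · ln[(Σ P·[cation]ₒ + Σ P·[anion]ᵢ) / (Σ P·[cation]ᵢ + Σ P·[anion]ₒ)]
Numerator = 1×3.05 + 0.1×130 + 0.25×32.6 = 24.2
Denominator = 1×99.4 + 0.1×19.6 + 0.25×114 = 129.9
Vm = 26.0 · ln(0.18635) = 26.0 × (-1.6801) = -43.68 mV

-44 mV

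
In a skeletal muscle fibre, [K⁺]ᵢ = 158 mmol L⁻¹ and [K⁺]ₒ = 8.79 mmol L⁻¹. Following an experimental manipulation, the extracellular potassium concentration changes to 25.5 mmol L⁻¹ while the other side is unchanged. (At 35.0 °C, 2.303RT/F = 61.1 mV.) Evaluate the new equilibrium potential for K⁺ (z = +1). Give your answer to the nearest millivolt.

-48 mV

After the shift: [K⁺]_out = 25.5, [K⁺]_in = 158 mmol L⁻¹.
E_new = (61.1/1)·log₁₀(25.5/158) = 61.10 · (-0.7921) = -48.40 mV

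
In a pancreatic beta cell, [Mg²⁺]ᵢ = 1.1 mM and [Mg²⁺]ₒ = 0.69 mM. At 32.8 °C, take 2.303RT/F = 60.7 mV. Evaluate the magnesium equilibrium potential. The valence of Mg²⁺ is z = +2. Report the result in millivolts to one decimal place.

E = (60.7/z) · log₁₀([Mg²⁺]_out/[Mg²⁺]_in) with z = +2.
= (60.7/2) · log₁₀(0.69/1.1) = 30.35 · log₁₀(0.6273)
= 30.35 · (-0.2025) = -6.15 mV

-6.1 mV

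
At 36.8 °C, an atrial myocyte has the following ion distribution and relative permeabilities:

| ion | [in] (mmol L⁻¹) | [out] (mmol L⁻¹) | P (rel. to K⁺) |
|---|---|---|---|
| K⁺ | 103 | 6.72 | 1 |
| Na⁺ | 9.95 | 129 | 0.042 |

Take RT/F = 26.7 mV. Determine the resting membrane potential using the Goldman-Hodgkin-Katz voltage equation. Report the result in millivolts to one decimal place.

Vm = 26.7 · ln[(Σ P·[cation]ₒ + Σ P·[anion]ᵢ) / (Σ P·[cation]ᵢ + Σ P·[anion]ₒ)]
Numerator = 1×6.72 + 0.042×129 = 12.14
Denominator = 1×103 + 0.042×9.95 = 103.4
Vm = 26.7 · ln(0.11737) = 26.7 × (-2.1424) = -57.20 mV

-57.2 mV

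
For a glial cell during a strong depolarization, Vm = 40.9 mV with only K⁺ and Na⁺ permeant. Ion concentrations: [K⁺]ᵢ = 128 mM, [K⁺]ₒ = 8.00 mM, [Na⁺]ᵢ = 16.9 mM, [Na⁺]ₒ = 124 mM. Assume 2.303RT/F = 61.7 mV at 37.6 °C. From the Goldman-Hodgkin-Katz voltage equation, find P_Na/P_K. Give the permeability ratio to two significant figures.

Let α = P_Na/P_K. GHK: Vm = 61.7·log₁₀[(Kₒ + α·Naₒ)/(Kᵢ + α·Naᵢ)].
10^(Vm/61.7) = 10^(40.9/61.7) = 4.6013
So 4.6013·(Kᵢ + α·Naᵢ) = Kₒ + α·Naₒ → α = (4.6013·128.0 − 8.0) / (124.0 − 4.6013·16.9)
α = (589 − 8.0) / (124.0 − 77.76) = 581/46.24 = 12.57

13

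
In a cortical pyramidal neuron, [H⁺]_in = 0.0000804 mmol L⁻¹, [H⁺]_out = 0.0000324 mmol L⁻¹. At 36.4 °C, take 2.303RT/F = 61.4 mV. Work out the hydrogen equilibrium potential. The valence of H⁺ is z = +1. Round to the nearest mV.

E = (61.4/z) · log₁₀([H⁺]_out/[H⁺]_in) with z = +1.
= (61.4/1) · log₁₀(0.0000324/0.0000804) = 61.40 · log₁₀(0.403)
= 61.40 · (-0.3947) = -24.24 mV

-24 mV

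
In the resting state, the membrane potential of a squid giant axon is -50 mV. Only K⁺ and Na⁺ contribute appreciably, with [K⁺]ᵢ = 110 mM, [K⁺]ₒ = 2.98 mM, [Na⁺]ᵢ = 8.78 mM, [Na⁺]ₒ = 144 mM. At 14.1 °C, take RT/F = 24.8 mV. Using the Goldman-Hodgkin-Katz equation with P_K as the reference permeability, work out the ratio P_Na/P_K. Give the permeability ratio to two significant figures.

0.082

Let α = P_Na/P_K. GHK: Vm = 24.8·ln[(Kₒ + α·Naₒ)/(Kᵢ + α·Naᵢ)].
e^(Vm/24.8) = e^(-50.0/24.8) = 0.13317
So 0.13317·(Kᵢ + α·Naᵢ) = Kₒ + α·Naₒ → α = (0.13317·110.0 − 2.98) / (144.0 − 0.13317·8.78)
α = (14.65 − 2.98) / (144.0 − 1.169) = 11.67/142.8 = 0.0817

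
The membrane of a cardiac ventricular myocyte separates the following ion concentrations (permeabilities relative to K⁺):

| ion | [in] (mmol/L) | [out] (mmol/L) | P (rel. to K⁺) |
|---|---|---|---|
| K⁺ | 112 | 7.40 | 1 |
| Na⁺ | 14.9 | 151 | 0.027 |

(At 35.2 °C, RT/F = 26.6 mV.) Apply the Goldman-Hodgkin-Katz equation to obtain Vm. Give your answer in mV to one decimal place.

Vm = 26.6 · ln[(Σ P·[cation]ₒ + Σ P·[anion]ᵢ) / (Σ P·[cation]ᵢ + Σ P·[anion]ₒ)]
Numerator = 1×7.40 + 0.027×151 = 11.48
Denominator = 1×112 + 0.027×14.9 = 112.4
Vm = 26.6 · ln(0.10211) = 26.6 × (-2.2817) = -60.69 mV

-60.7 mV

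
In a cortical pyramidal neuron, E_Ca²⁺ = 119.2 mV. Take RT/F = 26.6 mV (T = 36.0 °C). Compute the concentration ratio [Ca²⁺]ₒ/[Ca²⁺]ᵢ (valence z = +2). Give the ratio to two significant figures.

7800

ln([out]/[in]) = E·z/(26.6) = 119.2 × 2 / 26.6 = 8.9624
[out]/[in] = e^(8.9624) = 7804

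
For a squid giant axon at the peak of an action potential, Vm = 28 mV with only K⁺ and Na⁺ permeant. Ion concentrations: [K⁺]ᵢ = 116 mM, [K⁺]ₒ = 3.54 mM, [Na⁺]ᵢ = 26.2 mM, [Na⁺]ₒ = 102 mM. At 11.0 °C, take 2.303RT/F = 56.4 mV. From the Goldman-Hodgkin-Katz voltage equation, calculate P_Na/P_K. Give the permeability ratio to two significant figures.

18

Let α = P_Na/P_K. GHK: Vm = 56.4·log₁₀[(Kₒ + α·Naₒ)/(Kᵢ + α·Naᵢ)].
10^(Vm/56.4) = 10^(28.0/56.4) = 3.1366
So 3.1366·(Kᵢ + α·Naᵢ) = Kₒ + α·Naₒ → α = (3.1366·116.0 − 3.54) / (102.0 − 3.1366·26.2)
α = (363.8 − 3.54) / (102.0 − 82.18) = 360.3/19.82 = 18.18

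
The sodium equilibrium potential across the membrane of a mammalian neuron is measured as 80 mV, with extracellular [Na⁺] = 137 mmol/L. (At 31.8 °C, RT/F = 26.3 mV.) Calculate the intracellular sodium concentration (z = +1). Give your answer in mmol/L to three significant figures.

Nernst: E = (26.3/1) · ln([out]/[in]), so ln([out]/[in]) = 80.0 × 1 / 26.3 = 3.0418.
[out]/[in] = e^(3.0418) = 20.94.
[in] = 137 / 20.94 = 6.541 mmol/L.

6.54 mmol/L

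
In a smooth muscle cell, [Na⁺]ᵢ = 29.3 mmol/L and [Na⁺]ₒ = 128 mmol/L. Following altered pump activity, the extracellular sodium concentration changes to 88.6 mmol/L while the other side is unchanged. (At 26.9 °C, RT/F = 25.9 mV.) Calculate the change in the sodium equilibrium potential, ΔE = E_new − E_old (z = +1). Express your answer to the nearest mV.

-10 mV

E_old = (25.9/1)·ln(128/29.3) = 38.19 mV
E_new = (25.9/1)·ln(88.6/29.3) = 28.66 mV
ΔE = 28.66 − (38.19) = -9.53 mV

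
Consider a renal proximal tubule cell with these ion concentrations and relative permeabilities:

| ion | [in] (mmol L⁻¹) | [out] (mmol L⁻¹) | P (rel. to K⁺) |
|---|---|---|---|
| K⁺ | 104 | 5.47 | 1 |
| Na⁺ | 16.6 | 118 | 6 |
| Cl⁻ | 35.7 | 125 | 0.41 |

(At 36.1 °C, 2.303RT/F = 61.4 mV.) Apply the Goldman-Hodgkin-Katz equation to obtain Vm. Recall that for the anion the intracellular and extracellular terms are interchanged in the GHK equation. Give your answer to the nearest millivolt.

Vm = 61.4 · log₁₀[(Σ P·[cation]ₒ + Σ P·[anion]ᵢ) / (Σ P·[cation]ᵢ + Σ P·[anion]ₒ)]
Numerator = 1×5.47 + 6×118 + 0.41×35.7 = 728.1
Denominator = 1×104 + 6×16.6 + 0.41×125 = 254.9
Vm = 61.4 · log₁₀(2.857) = 61.4 × (0.4559) = 27.99 mV

28 mV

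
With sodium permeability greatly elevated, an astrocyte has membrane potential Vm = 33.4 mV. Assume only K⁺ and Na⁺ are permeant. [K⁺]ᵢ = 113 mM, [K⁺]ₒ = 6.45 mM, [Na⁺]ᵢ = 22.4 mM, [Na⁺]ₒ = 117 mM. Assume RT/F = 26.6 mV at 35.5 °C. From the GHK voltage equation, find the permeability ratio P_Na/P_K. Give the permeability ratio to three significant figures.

10.2

Let α = P_Na/P_K. GHK: Vm = 26.6·ln[(Kₒ + α·Naₒ)/(Kᵢ + α·Naᵢ)].
e^(Vm/26.6) = e^(33.4/26.6) = 3.5101
So 3.5101·(Kᵢ + α·Naᵢ) = Kₒ + α·Naₒ → α = (3.5101·113.0 − 6.45) / (117.0 − 3.5101·22.4)
α = (396.6 − 6.45) / (117.0 − 78.63) = 390.2/38.37 = 10.17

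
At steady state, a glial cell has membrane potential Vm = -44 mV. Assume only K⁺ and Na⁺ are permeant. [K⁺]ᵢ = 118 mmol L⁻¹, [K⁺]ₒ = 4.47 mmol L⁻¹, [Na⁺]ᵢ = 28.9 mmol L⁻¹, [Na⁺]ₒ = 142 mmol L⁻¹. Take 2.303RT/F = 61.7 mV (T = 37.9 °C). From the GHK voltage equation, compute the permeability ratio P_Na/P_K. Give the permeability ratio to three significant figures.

Let α = P_Na/P_K. GHK: Vm = 61.7·log₁₀[(Kₒ + α·Naₒ)/(Kᵢ + α·Naᵢ)].
10^(Vm/61.7) = 10^(-44.0/61.7) = 0.19359
So 0.19359·(Kᵢ + α·Naᵢ) = Kₒ + α·Naₒ → α = (0.19359·118.0 − 4.47) / (142.0 − 0.19359·28.9)
α = (22.84 − 4.47) / (142.0 − 5.595) = 18.37/136.4 = 0.1347

0.135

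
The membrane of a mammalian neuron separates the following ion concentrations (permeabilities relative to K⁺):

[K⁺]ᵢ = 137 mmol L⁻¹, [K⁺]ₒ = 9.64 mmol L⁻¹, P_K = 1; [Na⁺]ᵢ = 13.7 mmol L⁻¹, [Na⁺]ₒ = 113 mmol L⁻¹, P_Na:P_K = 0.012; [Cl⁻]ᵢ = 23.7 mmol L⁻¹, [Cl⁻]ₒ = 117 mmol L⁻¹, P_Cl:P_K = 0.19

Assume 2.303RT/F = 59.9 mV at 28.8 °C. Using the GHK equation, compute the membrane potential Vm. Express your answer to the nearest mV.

-61 mV

Vm = 59.9 · log₁₀[(Σ P·[cation]ₒ + Σ P·[anion]ᵢ) / (Σ P·[cation]ᵢ + Σ P·[anion]ₒ)]
Numerator = 1×9.64 + 0.012×113 + 0.19×23.7 = 15.5
Denominator = 1×137 + 0.012×13.7 + 0.19×117 = 159.4
Vm = 59.9 · log₁₀(0.097237) = 59.9 × (-1.0122) = -60.63 mV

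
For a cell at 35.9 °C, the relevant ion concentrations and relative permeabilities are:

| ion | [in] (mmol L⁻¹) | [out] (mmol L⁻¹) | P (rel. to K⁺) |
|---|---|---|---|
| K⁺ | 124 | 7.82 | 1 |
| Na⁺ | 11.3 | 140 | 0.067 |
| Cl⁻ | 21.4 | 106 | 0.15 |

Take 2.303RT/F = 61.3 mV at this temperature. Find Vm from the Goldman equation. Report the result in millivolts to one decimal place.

Vm = 61.3 · log₁₀[(Σ P·[cation]ₒ + Σ P·[anion]ᵢ) / (Σ P·[cation]ᵢ + Σ P·[anion]ₒ)]
Numerator = 1×7.82 + 0.067×140 + 0.15×21.4 = 20.41
Denominator = 1×124 + 0.067×11.3 + 0.15×106 = 140.7
Vm = 61.3 · log₁₀(0.1451) = 61.3 × (-0.8383) = -51.39 mV

-51.4 mV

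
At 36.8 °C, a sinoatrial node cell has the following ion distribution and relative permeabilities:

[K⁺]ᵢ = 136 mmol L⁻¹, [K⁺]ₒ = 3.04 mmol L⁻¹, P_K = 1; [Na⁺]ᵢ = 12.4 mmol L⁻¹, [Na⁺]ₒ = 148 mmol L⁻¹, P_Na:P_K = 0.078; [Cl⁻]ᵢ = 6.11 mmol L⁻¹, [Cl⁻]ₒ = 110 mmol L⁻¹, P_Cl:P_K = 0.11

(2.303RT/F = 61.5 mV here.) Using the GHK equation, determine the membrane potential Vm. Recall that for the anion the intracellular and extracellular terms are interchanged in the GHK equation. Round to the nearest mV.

Vm = 61.5 · log₁₀[(Σ P·[cation]ₒ + Σ P·[anion]ᵢ) / (Σ P·[cation]ᵢ + Σ P·[anion]ₒ)]
Numerator = 1×3.04 + 0.078×148 + 0.11×6.11 = 15.26
Denominator = 1×136 + 0.078×12.4 + 0.11×110 = 149.1
Vm = 61.5 · log₁₀(0.10234) = 61.5 × (-0.9899) = -60.88 mV

-61 mV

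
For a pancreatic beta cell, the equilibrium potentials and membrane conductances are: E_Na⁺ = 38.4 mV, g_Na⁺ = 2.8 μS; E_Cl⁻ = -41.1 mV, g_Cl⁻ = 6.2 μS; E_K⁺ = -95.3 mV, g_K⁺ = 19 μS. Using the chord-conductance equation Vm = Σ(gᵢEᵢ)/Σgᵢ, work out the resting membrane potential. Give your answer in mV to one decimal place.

Σ gᵢEᵢ = 2.8·(38.4) + 6.2·(-41.1) + 19·(-95.3) = -1958.00
Σ gᵢ = 2.8 + 6.2 + 19 = 28
Vm = -1958.00 / 28 = -69.93 mV

-69.9 mV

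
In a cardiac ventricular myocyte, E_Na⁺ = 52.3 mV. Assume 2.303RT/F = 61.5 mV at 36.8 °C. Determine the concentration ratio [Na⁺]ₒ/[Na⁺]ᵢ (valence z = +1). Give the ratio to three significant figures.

7.09

log₁₀([out]/[in]) = E·z/(61.5) = 52.3 × 1 / 61.5 = 0.8504
[out]/[in] = 10^(0.8504) = 7.086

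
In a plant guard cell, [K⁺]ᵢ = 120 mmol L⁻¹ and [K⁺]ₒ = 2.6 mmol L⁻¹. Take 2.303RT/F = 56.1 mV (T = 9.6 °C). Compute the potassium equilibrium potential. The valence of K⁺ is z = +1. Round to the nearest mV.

E = (56.1/z) · log₁₀([K⁺]_out/[K⁺]_in) with z = +1.
= (56.1/1) · log₁₀(2.6/120) = 56.10 · log₁₀(0.02167)
= 56.10 · (-1.6642) = -93.36 mV

-93 mV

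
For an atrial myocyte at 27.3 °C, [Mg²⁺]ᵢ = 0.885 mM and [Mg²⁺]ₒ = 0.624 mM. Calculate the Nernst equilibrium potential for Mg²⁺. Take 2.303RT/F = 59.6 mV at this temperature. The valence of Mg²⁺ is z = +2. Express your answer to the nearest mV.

E = (59.6/z) · log₁₀([Mg²⁺]_out/[Mg²⁺]_in) with z = +2.
= (59.6/2) · log₁₀(0.624/0.885) = 29.80 · log₁₀(0.7051)
= 29.80 · (-0.1518) = -4.52 mV

-5 mV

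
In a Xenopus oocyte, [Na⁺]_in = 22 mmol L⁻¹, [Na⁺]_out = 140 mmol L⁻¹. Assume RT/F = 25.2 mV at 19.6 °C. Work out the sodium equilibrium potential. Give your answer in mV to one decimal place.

E = (25.2/z) · ln([Na⁺]_out/[Na⁺]_in) with z = +1.
= (25.2/1) · ln(140/22) = 25.20 · ln(6.364)
= 25.20 · (1.8506) = 46.64 mV

46.6 mV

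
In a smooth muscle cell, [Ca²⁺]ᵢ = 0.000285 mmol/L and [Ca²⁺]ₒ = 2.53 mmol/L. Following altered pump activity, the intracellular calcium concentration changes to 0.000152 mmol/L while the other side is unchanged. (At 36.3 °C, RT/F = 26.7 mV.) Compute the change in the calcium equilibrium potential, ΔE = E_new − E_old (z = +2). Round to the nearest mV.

8 mV

E_old = (26.7/2)·ln(2.53/0.000285) = 121.37 mV
E_new = (26.7/2)·ln(2.53/0.000152) = 129.76 mV
ΔE = 129.76 − (121.37) = 8.39 mV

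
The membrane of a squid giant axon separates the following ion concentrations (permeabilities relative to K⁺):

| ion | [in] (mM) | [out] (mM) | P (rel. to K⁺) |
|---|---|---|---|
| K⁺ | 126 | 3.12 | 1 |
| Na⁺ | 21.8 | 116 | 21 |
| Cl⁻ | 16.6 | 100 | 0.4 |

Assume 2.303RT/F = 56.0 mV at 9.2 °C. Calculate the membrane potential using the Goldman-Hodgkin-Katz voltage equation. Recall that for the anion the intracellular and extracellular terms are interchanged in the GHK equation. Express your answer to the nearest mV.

Vm = 56.0 · log₁₀[(Σ P·[cation]ₒ + Σ P·[anion]ᵢ) / (Σ P·[cation]ᵢ + Σ P·[anion]ₒ)]
Numerator = 1×3.12 + 21×116 + 0.4×16.6 = 2446
Denominator = 1×126 + 21×21.8 + 0.4×100 = 623.8
Vm = 56.0 · log₁₀(3.9207) = 56.0 × (0.5934) = 33.23 mV

33 mV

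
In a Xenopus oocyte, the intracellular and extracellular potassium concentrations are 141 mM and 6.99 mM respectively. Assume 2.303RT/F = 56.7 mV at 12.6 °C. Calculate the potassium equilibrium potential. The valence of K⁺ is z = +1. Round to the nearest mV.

-74 mV

E = (56.7/z) · log₁₀([K⁺]_out/[K⁺]_in) with z = +1.
= (56.7/1) · log₁₀(6.99/141) = 56.70 · log₁₀(0.04957)
= 56.70 · (-1.3047) = -73.98 mV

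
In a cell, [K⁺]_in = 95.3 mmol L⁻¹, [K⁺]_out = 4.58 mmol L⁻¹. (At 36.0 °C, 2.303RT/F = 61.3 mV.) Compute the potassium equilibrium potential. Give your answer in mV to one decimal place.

E = (61.3/z) · log₁₀([K⁺]_out/[K⁺]_in) with z = +1.
= (61.3/1) · log₁₀(4.58/95.3) = 61.30 · log₁₀(0.04806)
= 61.30 · (-1.3182) = -80.81 mV

-80.8 mV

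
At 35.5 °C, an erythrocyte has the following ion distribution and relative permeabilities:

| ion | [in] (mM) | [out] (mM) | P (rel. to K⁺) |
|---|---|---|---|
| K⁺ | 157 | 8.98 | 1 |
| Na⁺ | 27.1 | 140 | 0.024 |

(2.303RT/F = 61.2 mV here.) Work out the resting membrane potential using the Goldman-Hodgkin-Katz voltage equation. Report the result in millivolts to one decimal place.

Vm = 61.2 · log₁₀[(Σ P·[cation]ₒ + Σ P·[anion]ᵢ) / (Σ P·[cation]ᵢ + Σ P·[anion]ₒ)]
Numerator = 1×8.98 + 0.024×140 = 12.34
Denominator = 1×157 + 0.024×27.1 = 157.7
Vm = 61.2 · log₁₀(0.078274) = 61.2 × (-1.1064) = -67.71 mV

-67.7 mV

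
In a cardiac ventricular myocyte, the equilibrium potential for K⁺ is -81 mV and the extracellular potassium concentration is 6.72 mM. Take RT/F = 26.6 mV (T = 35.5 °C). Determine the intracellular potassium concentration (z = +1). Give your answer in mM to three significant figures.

Nernst: E = (26.6/1) · ln([out]/[in]), so ln([out]/[in]) = -81.0 × 1 / 26.6 = -3.0451.
[out]/[in] = e^(-3.0451) = 0.04759.
[in] = 6.72 / 0.04759 = 141.2 mM.

141 mM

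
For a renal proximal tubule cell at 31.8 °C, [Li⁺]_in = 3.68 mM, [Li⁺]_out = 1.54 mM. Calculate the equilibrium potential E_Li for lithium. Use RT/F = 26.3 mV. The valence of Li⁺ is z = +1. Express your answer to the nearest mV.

-23 mV

E = (26.3/z) · ln([Li⁺]_out/[Li⁺]_in) with z = +1.
= (26.3/1) · ln(1.54/3.68) = 26.30 · ln(0.4185)
= 26.30 · (-0.8711) = -22.91 mV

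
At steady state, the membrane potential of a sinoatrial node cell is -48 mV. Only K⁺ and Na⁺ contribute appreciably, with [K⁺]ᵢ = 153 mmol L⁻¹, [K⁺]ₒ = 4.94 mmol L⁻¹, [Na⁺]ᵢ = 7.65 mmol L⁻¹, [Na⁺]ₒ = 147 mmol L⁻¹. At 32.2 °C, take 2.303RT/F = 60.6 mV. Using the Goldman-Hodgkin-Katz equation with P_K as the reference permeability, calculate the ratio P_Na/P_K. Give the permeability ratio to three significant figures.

Let α = P_Na/P_K. GHK: Vm = 60.6·log₁₀[(Kₒ + α·Naₒ)/(Kᵢ + α·Naᵢ)].
10^(Vm/60.6) = 10^(-48.0/60.6) = 0.16141
So 0.16141·(Kᵢ + α·Naᵢ) = Kₒ + α·Naₒ → α = (0.16141·153.0 − 4.94) / (147.0 − 0.16141·7.65)
α = (24.7 − 4.94) / (147.0 − 1.235) = 19.76/145.8 = 0.1355

0.136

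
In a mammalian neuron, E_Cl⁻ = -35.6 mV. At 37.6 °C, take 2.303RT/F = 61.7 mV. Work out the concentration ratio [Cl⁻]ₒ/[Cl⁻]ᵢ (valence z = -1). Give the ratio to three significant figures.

log₁₀([out]/[in]) = E·z/(61.7) = -35.6 × -1 / 61.7 = 0.5770
[out]/[in] = 10^(0.5770) = 3.776

3.78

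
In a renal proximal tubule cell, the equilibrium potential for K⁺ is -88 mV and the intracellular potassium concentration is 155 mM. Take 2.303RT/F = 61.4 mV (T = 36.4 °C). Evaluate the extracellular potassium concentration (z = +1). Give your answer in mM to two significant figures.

Nernst: E = (61.4/1) · log₁₀([out]/[in]), so log₁₀([out]/[in]) = -88.0 × 1 / 61.4 = -1.4332.
[out]/[in] = 10^(-1.4332) = 0.03688.
[out] = 0.03688 × 155 = 5.716 mM.

5.7 mM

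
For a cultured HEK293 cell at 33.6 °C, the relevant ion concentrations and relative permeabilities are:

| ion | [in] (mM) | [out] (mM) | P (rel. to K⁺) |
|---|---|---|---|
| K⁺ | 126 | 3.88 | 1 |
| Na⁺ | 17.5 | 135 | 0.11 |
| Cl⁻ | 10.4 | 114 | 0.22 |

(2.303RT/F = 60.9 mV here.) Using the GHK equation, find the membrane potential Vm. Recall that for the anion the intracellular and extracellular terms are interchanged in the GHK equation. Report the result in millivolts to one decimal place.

-52.5 mV

Vm = 60.9 · log₁₀[(Σ P·[cation]ₒ + Σ P·[anion]ᵢ) / (Σ P·[cation]ᵢ + Σ P·[anion]ₒ)]
Numerator = 1×3.88 + 0.11×135 + 0.22×10.4 = 21.02
Denominator = 1×126 + 0.11×17.5 + 0.22×114 = 153
Vm = 60.9 · log₁₀(0.13737) = 60.9 × (-0.8621) = -52.50 mV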